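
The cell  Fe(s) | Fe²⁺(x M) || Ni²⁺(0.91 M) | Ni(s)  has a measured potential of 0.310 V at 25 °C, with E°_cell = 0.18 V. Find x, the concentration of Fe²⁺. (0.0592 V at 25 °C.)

From the Nernst equation, log Q = n(E° − E)/0.0592 = 2(0.18 − 0.310)/0.0592 = -4.392, so Q = 4.06 × 10^-5.
With Q = [Fe²⁺]/[Ni²⁺] and the known concentrations, [Fe²⁺] in the numerator gives [Fe²⁺] = 3.7 × 10^-5 M.

3.7 × 10^-5 M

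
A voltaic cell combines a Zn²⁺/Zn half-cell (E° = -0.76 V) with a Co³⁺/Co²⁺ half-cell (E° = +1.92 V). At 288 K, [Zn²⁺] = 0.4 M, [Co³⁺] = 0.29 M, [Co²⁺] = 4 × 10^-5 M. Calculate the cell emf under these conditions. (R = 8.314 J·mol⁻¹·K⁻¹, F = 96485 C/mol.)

2.91 V

The Co³⁺/Co²⁺ couple has the higher reduction potential and acts as the cathode, so E°_cell = +1.92 − (-0.76) = 2.68 V.
Balancing electrons gives n = 2; the reaction quotient is Q = [Zn²⁺]·[Co²⁺]^2/[Co³⁺]^2 = 7.61 × 10^-9.
E = E° − (RT/nF) ln Q = 2.68 − (8.314×288)/(2×96485) × (-18.694) = 2.680 + 0.232 = 2.912 V.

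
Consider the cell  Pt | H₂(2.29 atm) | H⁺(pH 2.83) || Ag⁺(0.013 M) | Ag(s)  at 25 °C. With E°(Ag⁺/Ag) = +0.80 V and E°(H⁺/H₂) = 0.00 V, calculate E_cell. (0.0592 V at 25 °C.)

0.87 V

The Ag⁺/Ag couple is the cathode, so E°_cell = 0.80 V; n = 2.
[H⁺] = 10^(−2.83) = 0.0015 M, and Q = [H⁺]^2 / ([Ag⁺]^2·P(H₂)) = 0.00565.
E = E° − (0.0592/2) log Q = 0.80 − (0.0592/2)(-2.248) = 0.867 V.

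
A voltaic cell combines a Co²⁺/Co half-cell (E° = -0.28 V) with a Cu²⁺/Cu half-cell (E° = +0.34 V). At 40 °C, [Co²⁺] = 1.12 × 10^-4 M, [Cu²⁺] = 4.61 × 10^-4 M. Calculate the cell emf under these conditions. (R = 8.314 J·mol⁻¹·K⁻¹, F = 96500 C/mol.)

0.639 V

The Cu²⁺/Cu couple has the higher reduction potential and acts as the cathode, so E°_cell = +0.34 − (-0.28) = 0.62 V.
Balancing electrons gives n = 2; the reaction quotient is Q = [Co²⁺]/[Cu²⁺] = 0.243.
E = E° − (RT/nF) ln Q = 0.62 − (8.314×313)/(2×96500) × (-1.415) = 0.620 + 0.019 = 0.639 V.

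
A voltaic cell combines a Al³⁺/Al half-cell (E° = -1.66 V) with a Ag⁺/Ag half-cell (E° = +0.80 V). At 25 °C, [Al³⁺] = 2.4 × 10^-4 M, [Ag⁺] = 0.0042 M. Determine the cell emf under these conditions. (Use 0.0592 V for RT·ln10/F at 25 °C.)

The Ag⁺/Ag couple has the higher reduction potential and acts as the cathode, so E°_cell = +0.80 − (-1.66) = 2.46 V.
Balancing electrons gives n = 3; the reaction quotient is Q = [Al³⁺]/[Ag⁺]^3 = 3240.
At 25 °C, E = E° − (0.0592/n) log Q = 2.46 − (0.0592/3)(3.510) = 2.460 − 0.069 = 2.391 V.

2.39 V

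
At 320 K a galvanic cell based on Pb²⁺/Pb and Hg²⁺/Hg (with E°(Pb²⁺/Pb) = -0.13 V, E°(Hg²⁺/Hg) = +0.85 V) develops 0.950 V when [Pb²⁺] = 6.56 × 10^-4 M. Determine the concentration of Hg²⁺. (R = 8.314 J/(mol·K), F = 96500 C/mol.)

From the Nernst equation, ln Q = nF(E° − E)/RT = 2×96500×(0.98 − 0.950)/(8.314×320) = 2.176, so Q = 8.81.
With Q = [Pb²⁺]/[Hg²⁺] and the known concentrations, [Hg²⁺] in the denominator gives [Hg²⁺] = 7.4 × 10^-5 M.

7.4 × 10^-5 M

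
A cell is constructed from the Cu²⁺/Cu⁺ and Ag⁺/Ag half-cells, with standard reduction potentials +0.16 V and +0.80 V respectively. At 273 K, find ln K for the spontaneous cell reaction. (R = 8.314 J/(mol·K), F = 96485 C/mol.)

ln K = 27.2

E°_cell = +0.80 − (+0.16) = 0.64 V, with n = 1 electron transferred.
At equilibrium E = 0, so the Nernst equation gives ln K = nFE°/RT = (1)(96485)(0.64)/((8.314)(273)) = 27.21.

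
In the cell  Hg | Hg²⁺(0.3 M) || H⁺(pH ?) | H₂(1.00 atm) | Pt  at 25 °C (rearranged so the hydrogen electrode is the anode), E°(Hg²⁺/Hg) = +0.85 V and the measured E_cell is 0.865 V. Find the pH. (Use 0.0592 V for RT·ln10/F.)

pH = 0.51

E°_cell = 0.85 V and n = 2.
log Q = n(E° − E)/0.0592 = 2×(0.85 − 0.865)/0.0592 = -0.507.
With Q = [H⁺]^2 / ([Hg²⁺]·P(H₂)), solving for [H⁺] gives log[H⁺] = -0.515, so pH = 0.51.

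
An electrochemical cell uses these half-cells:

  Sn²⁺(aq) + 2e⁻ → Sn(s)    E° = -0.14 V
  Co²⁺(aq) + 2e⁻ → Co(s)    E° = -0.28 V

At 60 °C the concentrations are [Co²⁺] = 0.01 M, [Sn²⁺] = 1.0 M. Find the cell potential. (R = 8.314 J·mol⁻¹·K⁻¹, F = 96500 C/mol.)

The Sn²⁺/Sn couple has the higher reduction potential and acts as the cathode, so E°_cell = -0.14 − (-0.28) = 0.14 V.
Balancing electrons gives n = 2; the reaction quotient is Q = [Co²⁺]/[Sn²⁺] = 0.0100.
E = E° − (RT/nF) ln Q = 0.14 − (8.314×333)/(2×96500) × (-4.605) = 0.140 + 0.066 = 0.206 V.

0.206 V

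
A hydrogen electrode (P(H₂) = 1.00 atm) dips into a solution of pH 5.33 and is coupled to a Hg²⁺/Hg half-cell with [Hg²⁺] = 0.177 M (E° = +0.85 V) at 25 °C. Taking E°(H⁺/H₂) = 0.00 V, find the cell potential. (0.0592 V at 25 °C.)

The Hg²⁺/Hg couple is the cathode, so E°_cell = 0.85 V; n = 2.
[H⁺] = 10^(−5.33) = 4.7 × 10^-6 M, and Q = [H⁺]^2 / ([Hg²⁺]·P(H₂)) = 1.24 × 10^-10.
E = E° − (0.0592/2) log Q = 0.85 − (0.0592/2)(-9.908) = 1.143 V.

1.14 V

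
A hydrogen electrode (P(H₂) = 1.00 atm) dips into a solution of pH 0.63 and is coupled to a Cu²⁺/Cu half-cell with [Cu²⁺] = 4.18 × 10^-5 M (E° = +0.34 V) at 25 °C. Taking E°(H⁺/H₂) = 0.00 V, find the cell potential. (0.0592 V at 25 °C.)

0.25 V

The Cu²⁺/Cu couple is the cathode, so E°_cell = 0.34 V; n = 2.
[H⁺] = 10^(−0.63) = 0.23 M, and Q = [H⁺]^2 / ([Cu²⁺]·P(H₂)) = 1310.
E = E° − (0.0592/2) log Q = 0.34 − (0.0592/2)(3.119) = 0.248 V.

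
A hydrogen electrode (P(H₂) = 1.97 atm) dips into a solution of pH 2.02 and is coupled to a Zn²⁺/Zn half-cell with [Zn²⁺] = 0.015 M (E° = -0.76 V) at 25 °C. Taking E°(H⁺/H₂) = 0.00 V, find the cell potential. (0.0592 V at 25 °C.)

The hydrogen couple is the cathode, so E°_cell = 0.76 V; n = 2.
[H⁺] = 10^(−2.02) = 0.0095 M, and Q = [Zn²⁺]·P(H₂) / [H⁺]^2 = 324.
E = E° − (0.0592/2) log Q = 0.76 − (0.0592/2)(2.511) = 0.686 V.

0.69 V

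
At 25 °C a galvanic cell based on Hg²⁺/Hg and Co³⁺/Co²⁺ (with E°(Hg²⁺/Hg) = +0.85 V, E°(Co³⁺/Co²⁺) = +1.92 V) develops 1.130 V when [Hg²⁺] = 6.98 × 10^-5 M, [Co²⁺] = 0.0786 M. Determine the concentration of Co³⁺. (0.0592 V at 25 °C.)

From the Nernst equation, log Q = n(E° − E)/0.0592 = 2(1.07 − 1.130)/0.0592 = -2.027, so Q = 0.00940.
With Q = [Hg²⁺]·[Co²⁺]^2/[Co³⁺]^2 and the known concentrations, [Co³⁺]^2 in the denominator gives [Co³⁺] = 0.0068 M.

0.0068 M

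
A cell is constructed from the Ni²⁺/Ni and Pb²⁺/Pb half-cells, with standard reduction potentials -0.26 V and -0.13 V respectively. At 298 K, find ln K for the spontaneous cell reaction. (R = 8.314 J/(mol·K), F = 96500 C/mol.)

E°_cell = -0.13 − (-0.26) = 0.13 V, with n = 2 electrons transferred.
At equilibrium E = 0, so the Nernst equation gives ln K = nFE°/RT = (2)(96500)(0.13)/((8.314)(298)) = 10.13.

ln K = 10.1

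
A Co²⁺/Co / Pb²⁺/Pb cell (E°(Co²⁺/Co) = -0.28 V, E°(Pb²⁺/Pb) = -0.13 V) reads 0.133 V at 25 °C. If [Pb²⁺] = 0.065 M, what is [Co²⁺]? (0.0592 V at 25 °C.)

From the Nernst equation, log Q = n(E° − E)/0.0592 = 2(0.15 − 0.133)/0.0592 = 0.574, so Q = 3.75.
With Q = [Co²⁺]/[Pb²⁺] and the known concentrations, [Co²⁺] in the numerator gives [Co²⁺] = 0.24 M.

0.24 M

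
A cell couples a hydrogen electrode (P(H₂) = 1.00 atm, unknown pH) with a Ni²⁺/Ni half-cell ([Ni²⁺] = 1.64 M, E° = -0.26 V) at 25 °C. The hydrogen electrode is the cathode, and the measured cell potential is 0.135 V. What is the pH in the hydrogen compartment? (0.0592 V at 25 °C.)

E°_cell = 0.26 V and n = 2.
log Q = n(E° − E)/0.0592 = 2×(0.26 − 0.135)/0.0592 = 4.223.
With Q = [Ni²⁺]·P(H₂) / [H⁺]^2, solving for [H⁺] gives log[H⁺] = -2.004, so pH = 2.00.

pH = 2.00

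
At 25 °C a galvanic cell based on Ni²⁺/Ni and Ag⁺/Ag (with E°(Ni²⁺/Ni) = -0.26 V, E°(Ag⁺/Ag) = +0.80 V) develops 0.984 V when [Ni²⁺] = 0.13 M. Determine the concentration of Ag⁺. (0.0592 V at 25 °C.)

0.019 M

From the Nernst equation, log Q = n(E° − E)/0.0592 = 2(1.06 − 0.984)/0.0592 = 2.568, so Q = 369.
With Q = [Ni²⁺]/[Ag⁺]^2 and the known concentrations, [Ag⁺]^2 in the denominator gives [Ag⁺] = 0.019 M.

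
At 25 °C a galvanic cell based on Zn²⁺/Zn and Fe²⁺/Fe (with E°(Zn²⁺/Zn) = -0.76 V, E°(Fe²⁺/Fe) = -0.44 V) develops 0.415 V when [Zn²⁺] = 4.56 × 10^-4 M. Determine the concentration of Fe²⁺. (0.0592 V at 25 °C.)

From the Nernst equation, log Q = n(E° − E)/0.0592 = 2(0.32 − 0.415)/0.0592 = -3.209, so Q = 6.17 × 10^-4.
With Q = [Zn²⁺]/[Fe²⁺] and the known concentrations, [Fe²⁺] in the denominator gives [Fe²⁺] = 0.74 M.

0.74 M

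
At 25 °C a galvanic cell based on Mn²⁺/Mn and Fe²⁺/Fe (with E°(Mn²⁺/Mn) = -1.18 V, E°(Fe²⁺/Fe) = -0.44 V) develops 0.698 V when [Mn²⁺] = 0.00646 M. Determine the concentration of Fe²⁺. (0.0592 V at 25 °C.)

From the Nernst equation, log Q = n(E° − E)/0.0592 = 2(0.74 − 0.698)/0.0592 = 1.419, so Q = 26.2.
With Q = [Mn²⁺]/[Fe²⁺] and the known concentrations, [Fe²⁺] in the denominator gives [Fe²⁺] = 2.5 × 10^-4 M.

2.5 × 10^-4 M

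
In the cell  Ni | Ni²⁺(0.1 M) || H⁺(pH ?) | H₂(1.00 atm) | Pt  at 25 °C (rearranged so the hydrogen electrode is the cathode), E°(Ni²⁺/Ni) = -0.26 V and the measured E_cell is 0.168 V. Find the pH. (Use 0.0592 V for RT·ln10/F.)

E°_cell = 0.26 V and n = 2.
log Q = n(E° − E)/0.0592 = 2×(0.26 − 0.168)/0.0592 = 3.108.
With Q = [Ni²⁺]·P(H₂) / [H⁺]^2, solving for [H⁺] gives log[H⁺] = -2.054, so pH = 2.05.

pH = 2.05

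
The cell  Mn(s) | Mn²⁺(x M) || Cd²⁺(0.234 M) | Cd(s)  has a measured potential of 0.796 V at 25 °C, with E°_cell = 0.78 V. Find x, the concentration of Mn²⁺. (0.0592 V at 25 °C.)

From the Nernst equation, log Q = n(E° − E)/0.0592 = 2(0.78 − 0.796)/0.0592 = -0.541, so Q = 0.288.
With Q = [Mn²⁺]/[Cd²⁺] and the known concentrations, [Mn²⁺] in the numerator gives [Mn²⁺] = 0.067 M.

0.067 M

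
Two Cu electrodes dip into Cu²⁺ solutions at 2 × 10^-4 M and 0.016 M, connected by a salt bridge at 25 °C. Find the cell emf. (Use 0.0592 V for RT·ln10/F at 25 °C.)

0.056 V

Both half-cells are Cu²⁺/Cu, so E°_cell = 0. The concentrated side is the cathode; the cell reaction moves Cu²⁺ from high to low concentration with n = 2.
Q = [Cu²⁺]_dilute/[Cu²⁺]_conc = 2 × 10^-4/0.016 = 0.0125.
E = 0 − (0.0592/2) log Q = −(0.0592/2)(-1.903) = 0.0563 V.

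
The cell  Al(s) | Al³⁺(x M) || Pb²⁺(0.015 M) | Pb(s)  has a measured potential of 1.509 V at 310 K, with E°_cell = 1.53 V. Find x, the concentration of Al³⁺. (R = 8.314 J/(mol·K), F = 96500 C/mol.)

From the Nernst equation, ln Q = nF(E° − E)/RT = 6×96500×(1.53 − 1.509)/(8.314×310) = 4.718, so Q = 112.
With Q = [Al³⁺]^2/[Pb²⁺]^3 and the known concentrations, [Al³⁺]^2 in the numerator gives [Al³⁺] = 0.019 M.

0.019 M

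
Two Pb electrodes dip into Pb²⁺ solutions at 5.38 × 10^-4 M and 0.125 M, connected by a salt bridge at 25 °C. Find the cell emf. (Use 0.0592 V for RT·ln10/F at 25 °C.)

Both half-cells are Pb²⁺/Pb, so E°_cell = 0. The concentrated side is the cathode; the cell reaction moves Pb²⁺ from high to low concentration with n = 2.
Q = [Pb²⁺]_dilute/[Pb²⁺]_conc = 5.38 × 10^-4/0.125 = 0.00430.
E = 0 − (0.0592/2) log Q = −(0.0592/2)(-2.366) = 0.0700 V.

0.070 V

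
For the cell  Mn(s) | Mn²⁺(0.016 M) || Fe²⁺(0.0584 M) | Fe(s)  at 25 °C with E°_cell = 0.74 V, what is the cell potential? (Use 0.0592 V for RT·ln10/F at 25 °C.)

Balancing electrons gives n = 2; the reaction quotient is Q = [Mn²⁺]/[Fe²⁺] = 0.274.
At 25 °C, E = E° − (0.0592/n) log Q = 0.74 − (0.0592/2)(-0.562) = 0.740 + 0.017 = 0.757 V.

0.757 V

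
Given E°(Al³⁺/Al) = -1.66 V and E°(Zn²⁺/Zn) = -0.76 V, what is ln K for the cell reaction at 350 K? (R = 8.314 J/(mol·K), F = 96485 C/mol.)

E°_cell = -0.76 − (-1.66) = 0.90 V, with n = 6 electrons transferred.
At equilibrium E = 0, so the Nernst equation gives ln K = nFE°/RT = (6)(96485)(0.90)/((8.314)(350)) = 179.05.

ln K = 179.1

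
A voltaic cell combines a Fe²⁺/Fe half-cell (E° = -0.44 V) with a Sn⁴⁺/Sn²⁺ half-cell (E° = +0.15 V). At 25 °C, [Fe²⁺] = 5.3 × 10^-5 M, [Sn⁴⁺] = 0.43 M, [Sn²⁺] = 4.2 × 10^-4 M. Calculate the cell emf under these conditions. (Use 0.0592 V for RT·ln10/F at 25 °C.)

0.806 V

The Sn⁴⁺/Sn²⁺ couple has the higher reduction potential and acts as the cathode, so E°_cell = +0.15 − (-0.44) = 0.59 V.
Balancing electrons gives n = 2; the reaction quotient is Q = [Fe²⁺]·[Sn²⁺]/[Sn⁴⁺] = 5.18 × 10^-8.
At 25 °C, E = E° − (0.0592/n) log Q = 0.59 − (0.0592/2)(-7.286) = 0.590 + 0.216 = 0.806 V.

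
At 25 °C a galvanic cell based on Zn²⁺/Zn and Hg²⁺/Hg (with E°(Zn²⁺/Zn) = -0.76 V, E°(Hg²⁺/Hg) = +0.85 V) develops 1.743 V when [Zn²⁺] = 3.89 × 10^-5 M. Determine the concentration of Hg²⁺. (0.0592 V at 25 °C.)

From the Nernst equation, log Q = n(E° − E)/0.0592 = 2(1.61 − 1.743)/0.0592 = -4.493, so Q = 3.21 × 10^-5.
With Q = [Zn²⁺]/[Hg²⁺] and the known concentrations, [Hg²⁺] in the denominator gives [Hg²⁺] = 1.2 M.

1.2 M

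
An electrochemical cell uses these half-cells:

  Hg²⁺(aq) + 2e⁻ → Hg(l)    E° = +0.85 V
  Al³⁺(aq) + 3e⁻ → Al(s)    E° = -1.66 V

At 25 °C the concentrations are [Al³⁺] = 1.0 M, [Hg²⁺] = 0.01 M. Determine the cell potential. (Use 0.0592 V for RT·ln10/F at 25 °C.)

The Hg²⁺/Hg couple has the higher reduction potential and acts as the cathode, so E°_cell = +0.85 − (-1.66) = 2.51 V.
Balancing electrons gives n = 6; the reaction quotient is Q = [Al³⁺]^2/[Hg²⁺]^3 = 1 × 10^6.
At 25 °C, E = E° − (0.0592/n) log Q = 2.51 − (0.0592/6)(6.000) = 2.510 − 0.059 = 2.451 V.

2.45 V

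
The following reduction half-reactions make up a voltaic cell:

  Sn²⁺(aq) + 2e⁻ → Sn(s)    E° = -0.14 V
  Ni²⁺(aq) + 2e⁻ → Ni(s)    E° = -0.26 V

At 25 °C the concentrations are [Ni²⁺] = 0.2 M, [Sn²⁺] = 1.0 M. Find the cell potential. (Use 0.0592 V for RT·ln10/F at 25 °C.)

The Sn²⁺/Sn couple has the higher reduction potential and acts as the cathode, so E°_cell = -0.14 − (-0.26) = 0.12 V.
Balancing electrons gives n = 2; the reaction quotient is Q = [Ni²⁺]/[Sn²⁺] = 0.200.
At 25 °C, E = E° − (0.0592/n) log Q = 0.12 − (0.0592/2)(-0.699) = 0.120 + 0.021 = 0.141 V.

0.141 V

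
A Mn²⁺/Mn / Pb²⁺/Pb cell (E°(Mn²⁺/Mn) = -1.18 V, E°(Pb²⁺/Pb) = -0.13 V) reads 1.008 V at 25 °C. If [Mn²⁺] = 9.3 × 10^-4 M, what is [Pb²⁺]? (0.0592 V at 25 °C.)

3.5 × 10^-5 M

From the Nernst equation, log Q = n(E° − E)/0.0592 = 2(1.05 − 1.008)/0.0592 = 1.419, so Q = 26.2.
With Q = [Mn²⁺]/[Pb²⁺] and the known concentrations, [Pb²⁺] in the denominator gives [Pb²⁺] = 3.5 × 10^-5 M.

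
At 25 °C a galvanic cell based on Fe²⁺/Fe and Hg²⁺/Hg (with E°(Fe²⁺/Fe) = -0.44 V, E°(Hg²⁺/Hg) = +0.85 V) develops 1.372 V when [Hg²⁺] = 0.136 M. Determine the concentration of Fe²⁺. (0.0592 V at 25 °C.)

2.3 × 10^-4 M

From the Nernst equation, log Q = n(E° − E)/0.0592 = 2(1.29 − 1.372)/0.0592 = -2.770, so Q = 0.00170.
With Q = [Fe²⁺]/[Hg²⁺] and the known concentrations, [Fe²⁺] in the numerator gives [Fe²⁺] = 2.3 × 10^-4 M.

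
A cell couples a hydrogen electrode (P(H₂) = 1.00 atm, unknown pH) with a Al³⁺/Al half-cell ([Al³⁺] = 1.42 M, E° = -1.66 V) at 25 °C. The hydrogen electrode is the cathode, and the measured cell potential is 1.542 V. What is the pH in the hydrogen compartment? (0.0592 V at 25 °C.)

E°_cell = 1.66 V and n = 6.
log Q = n(E° − E)/0.0592 = 6×(1.66 − 1.542)/0.0592 = 11.959.
With Q = [Al³⁺]^2·P(H₂)^3 / [H⁺]^6, solving for [H⁺] gives log[H⁺] = -1.942, so pH = 1.94.

pH = 1.94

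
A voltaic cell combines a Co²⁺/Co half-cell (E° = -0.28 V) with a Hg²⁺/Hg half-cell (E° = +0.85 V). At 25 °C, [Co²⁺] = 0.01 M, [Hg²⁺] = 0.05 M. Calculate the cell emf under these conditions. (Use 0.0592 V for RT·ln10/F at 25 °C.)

1.15 V

The Hg²⁺/Hg couple has the higher reduction potential and acts as the cathode, so E°_cell = +0.85 − (-0.28) = 1.13 V.
Balancing electrons gives n = 2; the reaction quotient is Q = [Co²⁺]/[Hg²⁺] = 0.200.
At 25 °C, E = E° − (0.0592/n) log Q = 1.13 − (0.0592/2)(-0.699) = 1.130 + 0.021 = 1.151 V.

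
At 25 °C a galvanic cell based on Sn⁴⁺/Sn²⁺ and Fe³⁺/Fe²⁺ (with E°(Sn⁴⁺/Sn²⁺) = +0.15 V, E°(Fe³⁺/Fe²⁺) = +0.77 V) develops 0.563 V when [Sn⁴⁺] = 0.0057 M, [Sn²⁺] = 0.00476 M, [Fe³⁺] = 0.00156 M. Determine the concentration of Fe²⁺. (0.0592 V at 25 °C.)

From the Nernst equation, log Q = n(E° − E)/0.0592 = 2(0.62 − 0.563)/0.0592 = 1.926, so Q = 84.3.
With Q = [Sn⁴⁺]·[Fe²⁺]^2/([Sn²⁺]·[Fe³⁺]^2) and the known concentrations, [Fe²⁺]^2 in the numerator gives [Fe²⁺] = 0.013 M.

0.013 M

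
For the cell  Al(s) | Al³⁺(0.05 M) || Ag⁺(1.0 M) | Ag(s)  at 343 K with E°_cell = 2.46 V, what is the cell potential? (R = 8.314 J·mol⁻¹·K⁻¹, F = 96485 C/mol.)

Balancing electrons gives n = 3; the reaction quotient is Q = [Al³⁺]/[Ag⁺]^3 = 0.0500.
E = E° − (RT/nF) ln Q = 2.46 − (8.314×343)/(3×96485) × (-2.996) = 2.460 + 0.030 = 2.490 V.

2.49 V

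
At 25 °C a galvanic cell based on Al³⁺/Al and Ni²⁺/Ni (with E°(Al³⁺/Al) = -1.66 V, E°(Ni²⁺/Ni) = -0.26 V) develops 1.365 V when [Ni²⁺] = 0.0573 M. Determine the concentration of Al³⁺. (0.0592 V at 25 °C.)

From the Nernst equation, log Q = n(E° − E)/0.0592 = 6(1.40 − 1.365)/0.0592 = 3.547, so Q = 3530.
With Q = [Al³⁺]^2/[Ni²⁺]^3 and the known concentrations, [Al³⁺]^2 in the numerator gives [Al³⁺] = 0.81 M.

0.81 M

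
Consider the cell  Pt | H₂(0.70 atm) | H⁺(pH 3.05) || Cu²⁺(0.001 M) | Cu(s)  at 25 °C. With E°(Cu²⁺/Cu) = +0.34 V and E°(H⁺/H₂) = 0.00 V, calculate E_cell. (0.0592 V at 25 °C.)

0.43 V

The Cu²⁺/Cu couple is the cathode, so E°_cell = 0.34 V; n = 2.
[H⁺] = 10^(−3.05) = 8.9 × 10^-4 M, and Q = [H⁺]^2 / ([Cu²⁺]·P(H₂)) = 0.00113.
E = E° − (0.0592/2) log Q = 0.34 − (0.0592/2)(-2.945) = 0.427 V.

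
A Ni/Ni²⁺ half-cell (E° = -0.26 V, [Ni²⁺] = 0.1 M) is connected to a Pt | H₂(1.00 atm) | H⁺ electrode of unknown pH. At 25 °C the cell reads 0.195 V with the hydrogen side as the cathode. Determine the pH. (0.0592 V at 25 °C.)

E°_cell = 0.26 V and n = 2.
log Q = n(E° − E)/0.0592 = 2×(0.26 − 0.195)/0.0592 = 2.196.
With Q = [Ni²⁺]·P(H₂) / [H⁺]^2, solving for [H⁺] gives log[H⁺] = -1.598, so pH = 1.60.

pH = 1.60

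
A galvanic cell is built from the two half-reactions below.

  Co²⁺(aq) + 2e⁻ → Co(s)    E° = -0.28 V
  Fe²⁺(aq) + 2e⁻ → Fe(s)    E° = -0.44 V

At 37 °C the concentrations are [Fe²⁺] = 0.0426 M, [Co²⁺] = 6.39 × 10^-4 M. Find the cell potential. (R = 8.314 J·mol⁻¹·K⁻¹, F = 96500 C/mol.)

0.104 V

The Co²⁺/Co couple has the higher reduction potential and acts as the cathode, so E°_cell = -0.28 − (-0.44) = 0.16 V.
Balancing electrons gives n = 2; the reaction quotient is Q = [Fe²⁺]/[Co²⁺] = 66.7.
E = E° − (RT/nF) ln Q = 0.16 − (8.314×310)/(2×96500) × (4.200) = 0.160 − 0.056 = 0.104 V.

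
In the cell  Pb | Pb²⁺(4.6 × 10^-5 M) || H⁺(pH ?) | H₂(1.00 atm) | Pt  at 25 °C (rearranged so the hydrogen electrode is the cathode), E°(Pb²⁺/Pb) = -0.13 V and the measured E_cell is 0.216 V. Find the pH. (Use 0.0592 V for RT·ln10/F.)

pH = 0.72

E°_cell = 0.13 V and n = 2.
log Q = n(E° − E)/0.0592 = 2×(0.13 − 0.216)/0.0592 = -2.905.
With Q = [Pb²⁺]·P(H₂) / [H⁺]^2, solving for [H⁺] gives log[H⁺] = -0.716, so pH = 0.72.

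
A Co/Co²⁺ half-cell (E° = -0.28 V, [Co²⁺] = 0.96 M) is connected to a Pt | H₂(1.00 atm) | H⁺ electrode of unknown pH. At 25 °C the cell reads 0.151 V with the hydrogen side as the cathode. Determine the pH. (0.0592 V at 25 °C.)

E°_cell = 0.28 V and n = 2.
log Q = n(E° − E)/0.0592 = 2×(0.28 − 0.151)/0.0592 = 4.358.
With Q = [Co²⁺]·P(H₂) / [H⁺]^2, solving for [H⁺] gives log[H⁺] = -2.188, so pH = 2.19.

pH = 2.19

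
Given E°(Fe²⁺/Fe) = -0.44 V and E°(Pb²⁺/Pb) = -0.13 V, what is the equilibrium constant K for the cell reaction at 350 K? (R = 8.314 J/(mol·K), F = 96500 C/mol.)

8.5 × 10^8

E°_cell = -0.13 − (-0.44) = 0.31 V, with n = 2 electrons transferred.
At equilibrium E = 0, so the Nernst equation gives ln K = nFE°/RT = (2)(96500)(0.31)/((8.314)(350)) = 20.56.
K = e^20.56 = 8.5 × 10^8.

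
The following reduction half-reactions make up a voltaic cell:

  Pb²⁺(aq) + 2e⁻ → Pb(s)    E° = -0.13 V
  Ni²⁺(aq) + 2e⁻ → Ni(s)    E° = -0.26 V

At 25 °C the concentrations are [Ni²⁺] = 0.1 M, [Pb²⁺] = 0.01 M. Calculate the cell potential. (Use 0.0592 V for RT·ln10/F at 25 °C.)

0.100 V

The Pb²⁺/Pb couple has the higher reduction potential and acts as the cathode, so E°_cell = -0.13 − (-0.26) = 0.13 V.
Balancing electrons gives n = 2; the reaction quotient is Q = [Ni²⁺]/[Pb²⁺] = 10.0.
At 25 °C, E = E° − (0.0592/n) log Q = 0.13 − (0.0592/2)(1.000) = 0.130 − 0.030 = 0.100 V.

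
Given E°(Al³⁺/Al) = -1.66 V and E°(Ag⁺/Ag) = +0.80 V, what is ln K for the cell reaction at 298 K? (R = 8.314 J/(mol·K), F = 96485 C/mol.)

E°_cell = +0.80 − (-1.66) = 2.46 V, with n = 3 electrons transferred.
At equilibrium E = 0, so the Nernst equation gives ln K = nFE°/RT = (3)(96485)(2.46)/((8.314)(298)) = 287.40.

ln K = 287.4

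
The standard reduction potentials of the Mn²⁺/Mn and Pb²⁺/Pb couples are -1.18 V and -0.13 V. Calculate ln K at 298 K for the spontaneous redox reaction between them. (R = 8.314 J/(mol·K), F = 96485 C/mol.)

ln K = 81.8

E°_cell = -0.13 − (-1.18) = 1.05 V, with n = 2 electrons transferred.
At equilibrium E = 0, so the Nernst equation gives ln K = nFE°/RT = (2)(96485)(1.05)/((8.314)(298)) = 81.78.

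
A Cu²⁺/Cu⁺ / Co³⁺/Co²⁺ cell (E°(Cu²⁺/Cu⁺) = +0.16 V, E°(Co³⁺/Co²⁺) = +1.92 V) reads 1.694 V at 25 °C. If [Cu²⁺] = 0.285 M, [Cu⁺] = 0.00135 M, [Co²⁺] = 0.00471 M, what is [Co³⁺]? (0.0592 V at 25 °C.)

0.076 M

From the Nernst equation, log Q = n(E° − E)/0.0592 = 1(1.76 − 1.694)/0.0592 = 1.115, so Q = 13.0.
With Q = [Cu²⁺]·[Co²⁺]/([Cu⁺]·[Co³⁺]) and the known concentrations, [Co³⁺] in the denominator gives [Co³⁺] = 0.076 M.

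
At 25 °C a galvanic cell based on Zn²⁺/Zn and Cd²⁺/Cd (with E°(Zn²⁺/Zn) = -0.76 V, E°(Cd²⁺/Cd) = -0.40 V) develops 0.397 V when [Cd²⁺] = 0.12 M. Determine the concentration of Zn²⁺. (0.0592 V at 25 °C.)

From the Nernst equation, log Q = n(E° − E)/0.0592 = 2(0.36 − 0.397)/0.0592 = -1.250, so Q = 0.0562.
With Q = [Zn²⁺]/[Cd²⁺] and the known concentrations, [Zn²⁺] in the numerator gives [Zn²⁺] = 0.0067 M.

0.0067 M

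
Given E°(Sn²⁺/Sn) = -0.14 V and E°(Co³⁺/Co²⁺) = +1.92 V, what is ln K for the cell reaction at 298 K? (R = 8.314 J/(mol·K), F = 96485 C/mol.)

ln K = 160.4

E°_cell = +1.92 − (-0.14) = 2.06 V, with n = 2 electrons transferred.
At equilibrium E = 0, so the Nernst equation gives ln K = nFE°/RT = (2)(96485)(2.06)/((8.314)(298)) = 160.45.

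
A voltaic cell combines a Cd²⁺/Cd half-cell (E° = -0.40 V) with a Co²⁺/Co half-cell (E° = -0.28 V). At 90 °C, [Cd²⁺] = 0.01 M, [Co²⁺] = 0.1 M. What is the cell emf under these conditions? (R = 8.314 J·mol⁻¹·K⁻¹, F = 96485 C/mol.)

The Co²⁺/Co couple has the higher reduction potential and acts as the cathode, so E°_cell = -0.28 − (-0.40) = 0.12 V.
Balancing electrons gives n = 2; the reaction quotient is Q = [Cd²⁺]/[Co²⁺] = 0.100.
E = E° − (RT/nF) ln Q = 0.12 − (8.314×363)/(2×96485) × (-2.303) = 0.120 + 0.036 = 0.156 V.

0.156 V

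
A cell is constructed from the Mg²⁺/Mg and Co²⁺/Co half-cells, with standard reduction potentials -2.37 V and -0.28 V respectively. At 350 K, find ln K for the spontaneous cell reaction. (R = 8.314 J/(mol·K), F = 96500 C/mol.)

ln K = 138.6

E°_cell = -0.28 − (-2.37) = 2.09 V, with n = 2 electrons transferred.
At equilibrium E = 0, so the Nernst equation gives ln K = nFE°/RT = (2)(96500)(2.09)/((8.314)(350)) = 138.62.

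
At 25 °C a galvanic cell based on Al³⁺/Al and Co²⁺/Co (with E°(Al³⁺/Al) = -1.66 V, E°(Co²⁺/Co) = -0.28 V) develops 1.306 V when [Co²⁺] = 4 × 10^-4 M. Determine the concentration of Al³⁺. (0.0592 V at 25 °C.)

0.045 M

From the Nernst equation, log Q = n(E° − E)/0.0592 = 6(1.38 − 1.306)/0.0592 = 7.500, so Q = 3.16 × 10^7.
With Q = [Al³⁺]^2/[Co²⁺]^3 and the known concentrations, [Al³⁺]^2 in the numerator gives [Al³⁺] = 0.045 M.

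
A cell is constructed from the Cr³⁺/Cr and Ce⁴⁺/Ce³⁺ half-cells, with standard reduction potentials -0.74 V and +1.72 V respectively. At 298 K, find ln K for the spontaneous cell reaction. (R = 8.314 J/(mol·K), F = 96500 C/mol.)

E°_cell = +1.72 − (-0.74) = 2.46 V, with n = 3 electrons transferred.
At equilibrium E = 0, so the Nernst equation gives ln K = nFE°/RT = (3)(96500)(2.46)/((8.314)(298)) = 287.45.

ln K = 287.4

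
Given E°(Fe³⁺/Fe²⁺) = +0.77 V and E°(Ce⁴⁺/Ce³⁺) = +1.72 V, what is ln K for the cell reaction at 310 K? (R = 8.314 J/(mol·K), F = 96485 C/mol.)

E°_cell = +1.72 − (+0.77) = 0.95 V, with n = 1 electron transferred.
At equilibrium E = 0, so the Nernst equation gives ln K = nFE°/RT = (1)(96485)(0.95)/((8.314)(310)) = 35.56.

ln K = 35.6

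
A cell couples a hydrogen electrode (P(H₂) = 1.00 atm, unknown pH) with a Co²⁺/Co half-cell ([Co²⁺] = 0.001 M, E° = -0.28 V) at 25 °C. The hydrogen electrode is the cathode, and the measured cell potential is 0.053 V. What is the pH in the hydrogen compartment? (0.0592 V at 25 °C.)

pH = 5.33

E°_cell = 0.28 V and n = 2.
log Q = n(E° − E)/0.0592 = 2×(0.28 − 0.053)/0.0592 = 7.669.
With Q = [Co²⁺]·P(H₂) / [H⁺]^2, solving for [H⁺] gives log[H⁺] = -5.334, so pH = 5.33.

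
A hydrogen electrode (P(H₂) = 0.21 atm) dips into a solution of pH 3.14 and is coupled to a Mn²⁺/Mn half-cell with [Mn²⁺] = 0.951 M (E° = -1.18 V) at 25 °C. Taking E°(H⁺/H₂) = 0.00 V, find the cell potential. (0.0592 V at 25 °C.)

The hydrogen couple is the cathode, so E°_cell = 1.18 V; n = 2.
[H⁺] = 10^(−3.14) = 7.2 × 10^-4 M, and Q = [Mn²⁺]·P(H₂) / [H⁺]^2 = 3.81 × 10^5.
E = E° − (0.0592/2) log Q = 1.18 − (0.0592/2)(5.580) = 1.015 V.

1.01 V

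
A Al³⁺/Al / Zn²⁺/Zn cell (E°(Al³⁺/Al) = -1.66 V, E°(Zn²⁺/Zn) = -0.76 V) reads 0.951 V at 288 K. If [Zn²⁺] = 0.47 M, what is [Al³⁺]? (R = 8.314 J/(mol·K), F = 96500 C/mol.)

6.8 × 10^-4 M

From the Nernst equation, ln Q = nF(E° − E)/RT = 6×96500×(0.90 − 0.951)/(8.314×288) = -12.332, so Q = 4.41 × 10^-6.
With Q = [Al³⁺]^2/[Zn²⁺]^3 and the known concentrations, [Al³⁺]^2 in the numerator gives [Al³⁺] = 6.8 × 10^-4 M.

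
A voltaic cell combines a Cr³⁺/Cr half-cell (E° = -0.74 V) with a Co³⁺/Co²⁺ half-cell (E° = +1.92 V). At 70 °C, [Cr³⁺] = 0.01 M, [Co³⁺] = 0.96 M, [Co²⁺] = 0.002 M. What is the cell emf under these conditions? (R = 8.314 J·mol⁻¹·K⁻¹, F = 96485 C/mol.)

2.89 V

The Co³⁺/Co²⁺ couple has the higher reduction potential and acts as the cathode, so E°_cell = +1.92 − (-0.74) = 2.66 V.
Balancing electrons gives n = 3; the reaction quotient is Q = [Cr³⁺]·[Co²⁺]^3/[Co³⁺]^3 = 9.04 × 10^-11.
E = E° − (RT/nF) ln Q = 2.66 − (8.314×343)/(3×96485) × (-23.127) = 2.660 + 0.228 = 2.888 V.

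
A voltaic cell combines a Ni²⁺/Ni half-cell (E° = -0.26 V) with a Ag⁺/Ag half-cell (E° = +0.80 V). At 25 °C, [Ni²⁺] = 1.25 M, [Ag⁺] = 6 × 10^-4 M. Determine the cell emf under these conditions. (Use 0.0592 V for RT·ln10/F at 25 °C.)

0.866 V

The Ag⁺/Ag couple has the higher reduction potential and acts as the cathode, so E°_cell = +0.80 − (-0.26) = 1.06 V.
Balancing electrons gives n = 2; the reaction quotient is Q = [Ni²⁺]/[Ag⁺]^2 = 3.47 × 10^6.
At 25 °C, E = E° − (0.0592/n) log Q = 1.06 − (0.0592/2)(6.541) = 1.060 − 0.194 = 0.866 V.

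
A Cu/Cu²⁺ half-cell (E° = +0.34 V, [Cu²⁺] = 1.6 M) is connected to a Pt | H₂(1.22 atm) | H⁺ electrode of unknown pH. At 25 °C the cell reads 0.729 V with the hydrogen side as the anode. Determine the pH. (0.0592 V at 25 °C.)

E°_cell = 0.34 V and n = 2.
log Q = n(E° − E)/0.0592 = 2×(0.34 − 0.729)/0.0592 = -13.142.
With Q = [H⁺]^2 / ([Cu²⁺]·P(H₂)), solving for [H⁺] gives log[H⁺] = -6.426, so pH = 6.43.

pH = 6.43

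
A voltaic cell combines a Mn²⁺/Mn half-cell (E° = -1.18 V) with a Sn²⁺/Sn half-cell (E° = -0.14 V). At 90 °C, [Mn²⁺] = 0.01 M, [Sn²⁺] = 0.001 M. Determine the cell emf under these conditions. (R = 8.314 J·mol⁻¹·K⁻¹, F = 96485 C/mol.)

The Sn²⁺/Sn couple has the higher reduction potential and acts as the cathode, so E°_cell = -0.14 − (-1.18) = 1.04 V.
Balancing electrons gives n = 2; the reaction quotient is Q = [Mn²⁺]/[Sn²⁺] = 10.0.
E = E° − (RT/nF) ln Q = 1.04 − (8.314×363)/(2×96485) × (2.303) = 1.040 − 0.036 = 1.004 V.

1.00 V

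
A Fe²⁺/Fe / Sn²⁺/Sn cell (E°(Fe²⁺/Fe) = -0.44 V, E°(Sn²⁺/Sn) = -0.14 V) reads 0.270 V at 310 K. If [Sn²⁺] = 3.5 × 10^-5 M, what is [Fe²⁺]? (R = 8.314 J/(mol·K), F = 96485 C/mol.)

3.3 × 10^-4 M

From the Nernst equation, ln Q = nF(E° − E)/RT = 2×96485×(0.30 − 0.270)/(8.314×310) = 2.246, so Q = 9.45.
With Q = [Fe²⁺]/[Sn²⁺] and the known concentrations, [Fe²⁺] in the numerator gives [Fe²⁺] = 3.3 × 10^-4 M.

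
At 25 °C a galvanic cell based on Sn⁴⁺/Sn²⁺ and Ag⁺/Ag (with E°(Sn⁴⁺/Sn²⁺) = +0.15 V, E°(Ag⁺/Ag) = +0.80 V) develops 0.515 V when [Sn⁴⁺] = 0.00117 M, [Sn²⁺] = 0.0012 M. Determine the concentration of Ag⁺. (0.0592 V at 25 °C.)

0.0052 M

From the Nernst equation, log Q = n(E° − E)/0.0592 = 2(0.65 − 0.515)/0.0592 = 4.561, so Q = 3.64 × 10^4.
With Q = [Sn⁴⁺]/([Sn²⁺]·[Ag⁺]^2) and the known concentrations, [Ag⁺]^2 in the denominator gives [Ag⁺] = 0.0052 M.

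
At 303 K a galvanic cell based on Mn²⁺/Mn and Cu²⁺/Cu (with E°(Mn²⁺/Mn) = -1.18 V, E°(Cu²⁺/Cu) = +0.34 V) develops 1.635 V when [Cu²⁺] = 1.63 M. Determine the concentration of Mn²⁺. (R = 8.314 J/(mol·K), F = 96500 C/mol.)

2.4 × 10^-4 M

From the Nernst equation, ln Q = nF(E° − E)/RT = 2×96500×(1.52 − 1.635)/(8.314×303) = -8.811, so Q = 1.49 × 10^-4.
With Q = [Mn²⁺]/[Cu²⁺] and the known concentrations, [Mn²⁺] in the numerator gives [Mn²⁺] = 2.4 × 10^-4 M.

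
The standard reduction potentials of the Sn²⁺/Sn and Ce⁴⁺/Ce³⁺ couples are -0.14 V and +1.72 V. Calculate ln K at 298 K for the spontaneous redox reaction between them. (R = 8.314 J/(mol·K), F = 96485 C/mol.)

E°_cell = +1.72 − (-0.14) = 1.86 V, with n = 2 electrons transferred.
At equilibrium E = 0, so the Nernst equation gives ln K = nFE°/RT = (2)(96485)(1.86)/((8.314)(298)) = 144.87.

ln K = 144.9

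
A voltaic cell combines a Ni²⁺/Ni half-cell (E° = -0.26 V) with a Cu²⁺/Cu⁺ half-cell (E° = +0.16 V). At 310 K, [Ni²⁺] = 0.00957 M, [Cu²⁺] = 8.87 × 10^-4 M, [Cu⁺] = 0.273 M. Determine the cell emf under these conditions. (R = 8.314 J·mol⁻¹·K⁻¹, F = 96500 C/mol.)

The Cu²⁺/Cu⁺ couple has the higher reduction potential and acts as the cathode, so E°_cell = +0.16 − (-0.26) = 0.42 V.
Balancing electrons gives n = 2; the reaction quotient is Q = [Ni²⁺]·[Cu⁺]^2/[Cu²⁺]^2 = 907.
E = E° − (RT/nF) ln Q = 0.42 − (8.314×310)/(2×96500) × (6.810) = 0.420 − 0.091 = 0.329 V.

0.329 V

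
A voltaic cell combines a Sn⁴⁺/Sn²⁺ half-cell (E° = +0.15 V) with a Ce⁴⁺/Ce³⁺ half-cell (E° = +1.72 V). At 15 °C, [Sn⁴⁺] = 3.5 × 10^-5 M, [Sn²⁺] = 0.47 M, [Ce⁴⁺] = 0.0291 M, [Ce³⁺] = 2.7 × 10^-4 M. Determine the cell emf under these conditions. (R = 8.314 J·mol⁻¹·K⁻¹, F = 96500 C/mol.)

The Ce⁴⁺/Ce³⁺ couple has the higher reduction potential and acts as the cathode, so E°_cell = +1.72 − (+0.15) = 1.57 V.
Balancing electrons gives n = 2; the reaction quotient is Q = [Sn⁴⁺]·[Ce³⁺]^2/([Sn²⁺]·[Ce⁴⁺]^2) = 6.41 × 10^-9.
E = E° − (RT/nF) ln Q = 1.57 − (8.314×288)/(2×96500) × (-18.865) = 1.570 + 0.234 = 1.804 V.

1.80 V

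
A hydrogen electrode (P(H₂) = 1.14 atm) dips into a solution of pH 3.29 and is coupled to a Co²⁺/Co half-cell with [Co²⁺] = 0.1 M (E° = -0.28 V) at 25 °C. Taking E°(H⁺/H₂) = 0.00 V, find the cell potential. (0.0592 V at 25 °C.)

The hydrogen couple is the cathode, so E°_cell = 0.28 V; n = 2.
[H⁺] = 10^(−3.29) = 5.1 × 10^-4 M, and Q = [Co²⁺]·P(H₂) / [H⁺]^2 = 4.33 × 10^5.
E = E° − (0.0592/2) log Q = 0.28 − (0.0592/2)(5.637) = 0.113 V.

0.11 V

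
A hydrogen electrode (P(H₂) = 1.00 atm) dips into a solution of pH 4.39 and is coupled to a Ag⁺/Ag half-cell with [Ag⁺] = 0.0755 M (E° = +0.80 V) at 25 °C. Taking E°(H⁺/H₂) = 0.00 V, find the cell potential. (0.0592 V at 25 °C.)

0.99 V

The Ag⁺/Ag couple is the cathode, so E°_cell = 0.80 V; n = 2.
[H⁺] = 10^(−4.39) = 4.1 × 10^-5 M, and Q = [H⁺]^2 / ([Ag⁺]^2·P(H₂)) = 2.91 × 10^-7.
E = E° − (0.0592/2) log Q = 0.80 − (0.0592/2)(-6.536) = 0.993 V.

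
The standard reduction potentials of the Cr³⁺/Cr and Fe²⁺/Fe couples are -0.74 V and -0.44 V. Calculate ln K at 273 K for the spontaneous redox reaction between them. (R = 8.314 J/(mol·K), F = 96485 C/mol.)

ln K = 76.5

E°_cell = -0.44 − (-0.74) = 0.30 V, with n = 6 electrons transferred.
At equilibrium E = 0, so the Nernst equation gives ln K = nFE°/RT = (6)(96485)(0.30)/((8.314)(273)) = 76.52.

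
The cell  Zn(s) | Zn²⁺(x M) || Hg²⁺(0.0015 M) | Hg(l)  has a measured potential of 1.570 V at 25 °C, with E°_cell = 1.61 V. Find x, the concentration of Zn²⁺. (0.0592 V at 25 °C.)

From the Nernst equation, log Q = n(E° − E)/0.0592 = 2(1.61 − 1.570)/0.0592 = 1.351, so Q = 22.5.
With Q = [Zn²⁺]/[Hg²⁺] and the known concentrations, [Zn²⁺] in the numerator gives [Zn²⁺] = 0.034 M.

0.034 M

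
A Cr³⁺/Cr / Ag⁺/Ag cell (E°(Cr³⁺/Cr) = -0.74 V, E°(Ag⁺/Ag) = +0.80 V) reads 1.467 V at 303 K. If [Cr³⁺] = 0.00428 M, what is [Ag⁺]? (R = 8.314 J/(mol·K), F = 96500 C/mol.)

0.0099 M

From the Nernst equation, ln Q = nF(E° − E)/RT = 3×96500×(1.54 − 1.467)/(8.314×303) = 8.389, so Q = 4400.
With Q = [Cr³⁺]/[Ag⁺]^3 and the known concentrations, [Ag⁺]^3 in the denominator gives [Ag⁺] = 0.0099 M.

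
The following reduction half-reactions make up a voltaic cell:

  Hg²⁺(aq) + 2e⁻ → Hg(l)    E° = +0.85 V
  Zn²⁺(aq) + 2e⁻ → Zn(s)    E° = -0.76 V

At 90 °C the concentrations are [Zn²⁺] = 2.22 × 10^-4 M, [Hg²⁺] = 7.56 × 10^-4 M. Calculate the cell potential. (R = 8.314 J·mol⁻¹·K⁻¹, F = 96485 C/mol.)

The Hg²⁺/Hg couple has the higher reduction potential and acts as the cathode, so E°_cell = +0.85 − (-0.76) = 1.61 V.
Balancing electrons gives n = 2; the reaction quotient is Q = [Zn²⁺]/[Hg²⁺] = 0.294.
E = E° − (RT/nF) ln Q = 1.61 − (8.314×363)/(2×96485) × (-1.225) = 1.610 + 0.019 = 1.629 V.

1.63 V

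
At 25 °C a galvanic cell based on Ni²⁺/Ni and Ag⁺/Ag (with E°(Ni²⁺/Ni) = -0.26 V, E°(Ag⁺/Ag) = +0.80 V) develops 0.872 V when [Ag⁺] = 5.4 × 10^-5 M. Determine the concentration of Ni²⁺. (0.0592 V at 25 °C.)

From the Nernst equation, log Q = n(E° − E)/0.0592 = 2(1.06 − 0.872)/0.0592 = 6.351, so Q = 2.25 × 10^6.
With Q = [Ni²⁺]/[Ag⁺]^2 and the known concentrations, [Ni²⁺] in the numerator gives [Ni²⁺] = 0.0065 M.

0.0065 M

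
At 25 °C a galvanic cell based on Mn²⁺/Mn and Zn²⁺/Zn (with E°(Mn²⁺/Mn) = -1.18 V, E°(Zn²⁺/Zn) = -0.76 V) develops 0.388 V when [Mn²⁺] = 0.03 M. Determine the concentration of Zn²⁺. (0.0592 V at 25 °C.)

0.0025 M

From the Nernst equation, log Q = n(E° − E)/0.0592 = 2(0.42 − 0.388)/0.0592 = 1.081, so Q = 12.1.
With Q = [Mn²⁺]/[Zn²⁺] and the known concentrations, [Zn²⁺] in the denominator gives [Zn²⁺] = 0.0025 M.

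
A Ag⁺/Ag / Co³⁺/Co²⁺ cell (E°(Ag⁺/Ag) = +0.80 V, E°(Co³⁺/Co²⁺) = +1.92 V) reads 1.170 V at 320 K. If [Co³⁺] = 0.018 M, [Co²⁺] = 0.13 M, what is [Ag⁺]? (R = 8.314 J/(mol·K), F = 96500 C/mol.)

From the Nernst equation, ln Q = nF(E° − E)/RT = 1×96500×(1.12 − 1.170)/(8.314×320) = -1.814, so Q = 0.163.
With Q = [Ag⁺]·[Co²⁺]/[Co³⁺] and the known concentrations, [Ag⁺] in the numerator gives [Ag⁺] = 0.023 M.

0.023 M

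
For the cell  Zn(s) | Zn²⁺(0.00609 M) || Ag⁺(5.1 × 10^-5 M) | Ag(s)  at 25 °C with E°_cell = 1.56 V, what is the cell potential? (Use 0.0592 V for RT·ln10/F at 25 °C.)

Balancing electrons gives n = 2; the reaction quotient is Q = [Zn²⁺]/[Ag⁺]^2 = 2.34 × 10^6.
At 25 °C, E = E° − (0.0592/n) log Q = 1.56 − (0.0592/2)(6.369) = 1.560 − 0.189 = 1.371 V.

1.37 V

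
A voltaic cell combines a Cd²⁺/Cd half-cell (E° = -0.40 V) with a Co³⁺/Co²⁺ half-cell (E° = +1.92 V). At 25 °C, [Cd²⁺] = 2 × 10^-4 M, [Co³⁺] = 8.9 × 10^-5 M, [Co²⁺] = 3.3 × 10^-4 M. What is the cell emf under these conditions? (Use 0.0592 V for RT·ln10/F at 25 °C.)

The Co³⁺/Co²⁺ couple has the higher reduction potential and acts as the cathode, so E°_cell = +1.92 − (-0.40) = 2.32 V.
Balancing electrons gives n = 2; the reaction quotient is Q = [Cd²⁺]·[Co²⁺]^2/[Co³⁺]^2 = 0.00275.
At 25 °C, E = E° − (0.0592/n) log Q = 2.32 − (0.0592/2)(-2.561) = 2.320 + 0.076 = 2.396 V.

2.40 V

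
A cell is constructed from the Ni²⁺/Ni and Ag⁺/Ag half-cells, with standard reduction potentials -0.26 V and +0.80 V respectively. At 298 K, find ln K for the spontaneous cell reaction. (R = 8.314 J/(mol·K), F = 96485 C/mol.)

ln K = 82.6

E°_cell = +0.80 − (-0.26) = 1.06 V, with n = 2 electrons transferred.
At equilibrium E = 0, so the Nernst equation gives ln K = nFE°/RT = (2)(96485)(1.06)/((8.314)(298)) = 82.56.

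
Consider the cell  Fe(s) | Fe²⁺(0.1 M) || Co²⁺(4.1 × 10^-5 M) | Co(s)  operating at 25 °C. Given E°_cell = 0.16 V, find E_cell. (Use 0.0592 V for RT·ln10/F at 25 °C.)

0.060 V

Balancing electrons gives n = 2; the reaction quotient is Q = [Fe²⁺]/[Co²⁺] = 2440.
At 25 °C, E = E° − (0.0592/n) log Q = 0.16 − (0.0592/2)(3.387) = 0.160 − 0.100 = 0.060 V.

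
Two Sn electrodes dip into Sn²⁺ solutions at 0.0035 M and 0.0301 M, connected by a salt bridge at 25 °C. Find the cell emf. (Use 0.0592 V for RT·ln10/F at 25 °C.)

0.028 V

Both half-cells are Sn²⁺/Sn, so E°_cell = 0. The concentrated side is the cathode; the cell reaction moves Sn²⁺ from high to low concentration with n = 2.
Q = [Sn²⁺]_dilute/[Sn²⁺]_conc = 0.0035/0.0301 = 0.116.
E = 0 − (0.0592/2) log Q = −(0.0592/2)(-0.934) = 0.0276 V.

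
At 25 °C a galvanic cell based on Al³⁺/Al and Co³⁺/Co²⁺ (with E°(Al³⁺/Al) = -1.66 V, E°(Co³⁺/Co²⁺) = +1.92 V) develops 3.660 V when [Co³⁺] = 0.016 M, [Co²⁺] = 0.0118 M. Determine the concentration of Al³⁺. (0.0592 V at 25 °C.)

2.2 × 10^-4 M

From the Nernst equation, log Q = n(E° − E)/0.0592 = 3(3.58 − 3.660)/0.0592 = -4.054, so Q = 8.83 × 10^-5.
With Q = [Al³⁺]·[Co²⁺]^3/[Co³⁺]^3 and the known concentrations, [Al³⁺] in the numerator gives [Al³⁺] = 2.2 × 10^-4 M.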